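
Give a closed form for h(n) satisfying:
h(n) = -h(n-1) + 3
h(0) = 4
First-order linear non-homogeneous.
Homogeneous solution: h_h(n) = A·(-1)^n.
Try constant particular solution h_p = K: K = -K + 3 ⇒ K = \frac{3}{2}.
General: h(n) = A·(-1)^n + \frac{3}{2}.
Apply h(0) = 4: A + \frac{3}{2} = 4 ⇒ A = \frac{5}{2}.
So h(n) = \frac{5 \left(-1\right)^{n}}{2} + \frac{3}{2}.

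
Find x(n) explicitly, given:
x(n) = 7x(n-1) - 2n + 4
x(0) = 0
First-order linear with linear forcing.
Homogeneous solution: x_h(n) = A·(7)^n.
Try particular x_p(n) = pn + q. Substituting:
  pn + q = 7(p(n-1) + q) - 2n + 4.
Matching the n-coefficient: p = 7p - 2 ⇒ p = \frac{1}{3}.
Matching constants: q = -7p + 7q + 4 ⇒ q = - \frac{5}{18}.
General: x(n) = A·(7)^n + \frac{n}{3} - \frac{5}{18}.
Apply x(0) = 0: A - \frac{5}{18} = 0 ⇒ A = \frac{5}{18}.
So x(n) = \frac{5 \cdot 7^{n}}{18} + \frac{n}{3} - \frac{5}{18}.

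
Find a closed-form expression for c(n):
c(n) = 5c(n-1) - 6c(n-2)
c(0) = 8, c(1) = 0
Characteristic equation: x² - 5x + 6 = 0, which factors as (x - (3))(x - (2)) = 0.
Roots r₁ = 3, r₂ = 2 (distinct).
General solution: c(n) = A·(3)^n + B·(2)^n.
From c(0) = 8: A + B = 8.
From c(1) = 0: 3A + 2B = 0.
Solving: A = -16, B = 24.
So c(n) = 24 \cdot 2^{n} - 16 \cdot 3^{n}.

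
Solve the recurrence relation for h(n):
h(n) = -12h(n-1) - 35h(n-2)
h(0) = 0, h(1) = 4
Characteristic equation: x² + 12x + 35 = 0, which factors as (x - (-7))(x - (-5)) = 0.
Roots r₁ = -7, r₂ = -5 (distinct).
General solution: h(n) = A·(-7)^n + B·(-5)^n.
From h(0) = 0: A + B = 0.
From h(1) = 4: -7A - 5B = 4.
Solving: A = -2, B = 2.
So h(n) = 2 \left(-5\right)^{n} - 2 \left(-7\right)^{n}.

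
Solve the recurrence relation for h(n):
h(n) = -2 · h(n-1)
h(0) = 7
Pure geometric recurrence with ratio -2.
By induction h(n) = h(0) · (-2)^n = 7 \left(-2\right)^{n}.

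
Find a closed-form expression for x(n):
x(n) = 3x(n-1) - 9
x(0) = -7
First-order linear non-homogeneous.
Homogeneous solution: x_h(n) = A·(3)^n.
Try constant particular solution x_p = K: K = 3K - 9 ⇒ K = \frac{9}{2}.
General: x(n) = A·(3)^n + \frac{9}{2}.
Apply x(0) = -7: A + \frac{9}{2} = -7 ⇒ A = - \frac{23}{2}.
So x(n) = \frac{9}{2} - \frac{23 \cdot 3^{n}}{2}.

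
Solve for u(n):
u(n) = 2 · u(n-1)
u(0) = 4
Pure geometric recurrence with ratio 2.
By induction u(n) = u(0) · (2)^n = 4 \cdot 2^{n}.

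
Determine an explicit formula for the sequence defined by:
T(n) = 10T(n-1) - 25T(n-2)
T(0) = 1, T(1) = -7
Characteristic equation: x² - 10x + 25 = 0, which is (x - (5))².
Repeated root r = 5.
General solution: T(n) = (A + Bn)·(5)^n.
From T(0) = 1: A = 1.
From T(1) = -7: (A + B)·(5) = -7 ⇒ B = - \frac{12}{5}.
So T(n) = \left(1 - \frac{12 n}{5}\right) \cdot (5)^n.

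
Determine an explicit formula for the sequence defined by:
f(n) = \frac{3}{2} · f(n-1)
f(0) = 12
Pure geometric recurrence with ratio \frac{3}{2}.
By induction f(n) = f(0) · (\frac{3}{2})^n = 12 \left(\frac{3}{2}\right)^{n}.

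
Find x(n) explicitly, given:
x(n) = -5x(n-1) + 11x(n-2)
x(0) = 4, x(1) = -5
Characteristic equation: x² + 5x - 11 = 0.
Discriminant Δ = (-5)² + 4·(11) = 69.
Roots r₁,₂ = (-5 ± √69)/2, so r₁ = - \frac{5}{2} + \frac{\sqrt{69}}{2}, r₂ = - \frac{\sqrt{69}}{2} - \frac{5}{2}.
General solution: x(n) = A·r₁^n + B·r₂^n.
From the initial conditions, A + B = 4 and r₁A + r₂B = -5.
Since r₁ - r₂ = √69: A = (-5 - (4)r₂)/√69 = \frac{5 \sqrt{69}}{69} + 2, and B = 4 - A = 2 - \frac{5 \sqrt{69}}{69}.
So x(n) = \left(\frac{5 \sqrt{69}}{69} + 2\right)\left(- \frac{5}{2} + \frac{\sqrt{69}}{2}\right)^n + \left(2 - \frac{5 \sqrt{69}}{69}\right)\left(- \frac{\sqrt{69}}{2} - \frac{5}{2}\right)^n.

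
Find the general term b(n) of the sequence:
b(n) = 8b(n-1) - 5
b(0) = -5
First-order linear non-homogeneous.
Homogeneous solution: b_h(n) = A·(8)^n.
Try constant particular solution b_p = K: K = 8K - 5 ⇒ K = \frac{5}{7}.
General: b(n) = A·(8)^n + \frac{5}{7}.
Apply b(0) = -5: A + \frac{5}{7} = -5 ⇒ A = - \frac{40}{7}.
So b(n) = \frac{5}{7} - \frac{40 \cdot 8^{n}}{7}.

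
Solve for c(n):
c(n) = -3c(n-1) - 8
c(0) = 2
First-order linear non-homogeneous.
Homogeneous solution: c_h(n) = A·(-3)^n.
Try constant particular solution c_p = K: K = -3K - 8 ⇒ K = -2.
General: c(n) = A·(-3)^n - 2.
Apply c(0) = 2: A - 2 = 2 ⇒ A = 4.
So c(n) = 4 \left(-3\right)^{n} - 2.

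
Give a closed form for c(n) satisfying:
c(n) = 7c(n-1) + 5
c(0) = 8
First-order linear non-homogeneous.
Homogeneous solution: c_h(n) = A·(7)^n.
Try constant particular solution c_p = K: K = 7K + 5 ⇒ K = - \frac{5}{6}.
General: c(n) = A·(7)^n - \frac{5}{6}.
Apply c(0) = 8: A - \frac{5}{6} = 8 ⇒ A = \frac{53}{6}.
So c(n) = \frac{53 \cdot 7^{n}}{6} - \frac{5}{6}.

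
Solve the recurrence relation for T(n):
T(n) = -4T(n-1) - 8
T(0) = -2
First-order linear non-homogeneous.
Homogeneous solution: T_h(n) = A·(-4)^n.
Try constant particular solution T_p = K: K = -4K - 8 ⇒ K = - \frac{8}{5}.
General: T(n) = A·(-4)^n - \frac{8}{5}.
Apply T(0) = -2: A - \frac{8}{5} = -2 ⇒ A = - \frac{2}{5}.
So T(n) = - \frac{2 \left(-4\right)^{n}}{5} - \frac{8}{5}.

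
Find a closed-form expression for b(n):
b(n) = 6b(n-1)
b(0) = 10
This is a homogeneous first-order recurrence with ratio 6.
By induction b(n) = b(0) · (6)^n = 10 \cdot 6^{n}.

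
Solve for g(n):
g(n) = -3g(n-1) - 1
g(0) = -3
First-order linear non-homogeneous.
Homogeneous solution: g_h(n) = A·(-3)^n.
Try constant particular solution g_p = K: K = -3K - 1 ⇒ K = - \frac{1}{4}.
General: g(n) = A·(-3)^n - \frac{1}{4}.
Apply g(0) = -3: A - \frac{1}{4} = -3 ⇒ A = - \frac{11}{4}.
So g(n) = - \frac{11 \left(-3\right)^{n}}{4} - \frac{1}{4}.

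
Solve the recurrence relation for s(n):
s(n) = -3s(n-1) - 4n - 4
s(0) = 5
First-order linear with linear forcing.
Homogeneous solution: s_h(n) = A·(-3)^n.
Try particular s_p(n) = pn + q. Substituting:
  pn + q = -3(p(n-1) + q) - 4n - 4.
Matching the n-coefficient: p = -3p - 4 ⇒ p = -1.
Matching constants: q = 3p - 3q - 4 ⇒ q = - \frac{7}{4}.
General: s(n) = A·(-3)^n - n - \frac{7}{4}.
Apply s(0) = 5: A - \frac{7}{4} = 5 ⇒ A = \frac{27}{4}.
So s(n) = \frac{27 \left(-3\right)^{n}}{4} - n - \frac{7}{4}.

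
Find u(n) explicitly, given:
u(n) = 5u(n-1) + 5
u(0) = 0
First-order linear non-homogeneous.
Homogeneous solution: u_h(n) = A·(5)^n.
Try constant particular solution u_p = K: K = 5K + 5 ⇒ K = - \frac{5}{4}.
General: u(n) = A·(5)^n - \frac{5}{4}.
Apply u(0) = 0: A - \frac{5}{4} = 0 ⇒ A = \frac{5}{4}.
So u(n) = \frac{5 \cdot 5^{n}}{4} - \frac{5}{4}.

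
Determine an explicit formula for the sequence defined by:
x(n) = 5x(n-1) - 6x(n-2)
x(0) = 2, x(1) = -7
Characteristic equation: x² - 5x + 6 = 0, which factors as (x - (3))(x - (2)) = 0.
Roots r₁ = 3, r₂ = 2 (distinct).
General solution: x(n) = A·(3)^n + B·(2)^n.
From x(0) = 2: A + B = 2.
From x(1) = -7: 3A + 2B = -7.
Solving: A = -11, B = 13.
So x(n) = 13 \cdot 2^{n} - 11 \cdot 3^{n}.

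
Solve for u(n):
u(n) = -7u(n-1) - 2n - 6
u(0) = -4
First-order linear with linear forcing.
Homogeneous solution: u_h(n) = A·(-7)^n.
Try particular u_p(n) = pn + q. Substituting:
  pn + q = -7(p(n-1) + q) - 2n - 6.
Matching the n-coefficient: p = -7p - 2 ⇒ p = - \frac{1}{4}.
Matching constants: q = 7p - 7q - 6 ⇒ q = - \frac{31}{32}.
General: u(n) = A·(-7)^n - \frac{n}{4} - \frac{31}{32}.
Apply u(0) = -4: A - \frac{31}{32} = -4 ⇒ A = - \frac{97}{32}.
So u(n) = - \frac{97 \left(-7\right)^{n}}{32} - \frac{n}{4} - \frac{31}{32}.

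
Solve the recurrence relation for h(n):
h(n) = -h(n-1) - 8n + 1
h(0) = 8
First-order linear with linear forcing.
Homogeneous solution: h_h(n) = A·(-1)^n.
Try particular h_p(n) = pn + q. Substituting:
  pn + q = -(p(n-1) + q) - 8n + 1.
Matching the n-coefficient: p = -p - 8 ⇒ p = -4.
Matching constants: q = p - q + 1 ⇒ q = - \frac{3}{2}.
General: h(n) = A·(-1)^n - 4 n - \frac{3}{2}.
Apply h(0) = 8: A - \frac{3}{2} = 8 ⇒ A = \frac{19}{2}.
So h(n) = \frac{19 \left(-1\right)^{n}}{2} - 4 n - \frac{3}{2}.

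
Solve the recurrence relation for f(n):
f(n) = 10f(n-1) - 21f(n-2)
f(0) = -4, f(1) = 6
Characteristic equation: x² - 10x + 21 = 0, which factors as (x - (7))(x - (3)) = 0.
Roots r₁ = 7, r₂ = 3 (distinct).
General solution: f(n) = A·(7)^n + B·(3)^n.
From f(0) = -4: A + B = -4.
From f(1) = 6: 7A + 3B = 6.
Solving: A = \frac{9}{2}, B = - \frac{17}{2}.
So f(n) = - \frac{17 \cdot 3^{n}}{2} + \frac{9 \cdot 7^{n}}{2}.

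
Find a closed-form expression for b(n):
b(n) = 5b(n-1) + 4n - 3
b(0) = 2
First-order linear with linear forcing.
Homogeneous solution: b_h(n) = A·(5)^n.
Try particular b_p(n) = pn + q. Substituting:
  pn + q = 5(p(n-1) + q) + 4n - 3.
Matching the n-coefficient: p = 5p + 4 ⇒ p = -1.
Matching constants: q = -5p + 5q - 3 ⇒ q = - \frac{1}{2}.
General: b(n) = A·(5)^n - n - \frac{1}{2}.
Apply b(0) = 2: A - \frac{1}{2} = 2 ⇒ A = \frac{5}{2}.
So b(n) = \frac{5 \cdot 5^{n}}{2} - n - \frac{1}{2}.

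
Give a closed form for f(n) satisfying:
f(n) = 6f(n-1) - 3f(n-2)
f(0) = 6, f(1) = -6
Characteristic equation: x² - 6x + 3 = 0.
Discriminant Δ = (6)² + 4·(-3) = 24.
Roots r₁,₂ = (6 ± √24)/2, so r₁ = \sqrt{6} + 3, r₂ = 3 - \sqrt{6}.
General solution: f(n) = A·r₁^n + B·r₂^n.
From the initial conditions, A + B = 6 and r₁A + r₂B = -6.
Since r₁ - r₂ = √24: A = (-6 - (6)r₂)/√24 = 3 - 2 \sqrt{6}, and B = 6 - A = 3 + 2 \sqrt{6}.
So f(n) = \left(3 - 2 \sqrt{6}\right)\left(\sqrt{6} + 3\right)^n + \left(3 + 2 \sqrt{6}\right)\left(3 - \sqrt{6}\right)^n.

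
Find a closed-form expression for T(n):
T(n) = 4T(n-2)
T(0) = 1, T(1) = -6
Characteristic equation: x² - 4 = 0, which factors as (x - (2))(x - (-2)) = 0.
Roots r₁ = 2, r₂ = -2 (distinct).
General solution: T(n) = A·(2)^n + B·(-2)^n.
From T(0) = 1: A + B = 1.
From T(1) = -6: 2A - 2B = -6.
Solving: A = -1, B = 2.
So T(n) = 2 \left(-2\right)^{n} - 2^{n}.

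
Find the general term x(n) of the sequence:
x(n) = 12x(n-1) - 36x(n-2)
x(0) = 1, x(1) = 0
Characteristic equation: x² - 12x + 36 = 0, which is (x - (6))².
Repeated root r = 6.
General solution: x(n) = (A + Bn)·(6)^n.
From x(0) = 1: A = 1.
From x(1) = 0: (A + B)·(6) = 0 ⇒ B = -1.
So x(n) = \left(1 - n\right) \cdot (6)^n.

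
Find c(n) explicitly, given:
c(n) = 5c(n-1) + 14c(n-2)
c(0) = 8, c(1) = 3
Characteristic equation: x² - 5x - 14 = 0, which factors as (x - (7))(x - (-2)) = 0.
Roots r₁ = 7, r₂ = -2 (distinct).
General solution: c(n) = A·(7)^n + B·(-2)^n.
From c(0) = 8: A + B = 8.
From c(1) = 3: 7A - 2B = 3.
Solving: A = \frac{19}{9}, B = \frac{53}{9}.
So c(n) = \frac{53 \left(-2\right)^{n}}{9} + \frac{19 \cdot 7^{n}}{9}.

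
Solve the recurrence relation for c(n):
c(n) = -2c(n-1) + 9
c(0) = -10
First-order linear non-homogeneous.
Homogeneous solution: c_h(n) = A·(-2)^n.
Try constant particular solution c_p = K: K = -2K + 9 ⇒ K = 3.
General: c(n) = A·(-2)^n + 3.
Apply c(0) = -10: A + 3 = -10 ⇒ A = -13.
So c(n) = 3 - 13 \left(-2\right)^{n}.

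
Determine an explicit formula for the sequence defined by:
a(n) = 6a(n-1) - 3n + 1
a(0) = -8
First-order linear with linear forcing.
Homogeneous solution: a_h(n) = A·(6)^n.
Try particular a_p(n) = pn + q. Substituting:
  pn + q = 6(p(n-1) + q) - 3n + 1.
Matching the n-coefficient: p = 6p - 3 ⇒ p = \frac{3}{5}.
Matching constants: q = -6p + 6q + 1 ⇒ q = \frac{13}{25}.
General: a(n) = A·(6)^n + \frac{3 n}{5} + \frac{13}{25}.
Apply a(0) = -8: A + \frac{13}{25} = -8 ⇒ A = - \frac{213}{25}.
So a(n) = - \frac{213 \cdot 6^{n}}{25} + \frac{3 n}{5} + \frac{13}{25}.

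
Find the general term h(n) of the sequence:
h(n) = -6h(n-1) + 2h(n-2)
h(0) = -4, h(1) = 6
Characteristic equation: x² + 6x - 2 = 0.
Discriminant Δ = (-6)² + 4·(2) = 44.
Roots r₁,₂ = (-6 ± √44)/2, so r₁ = -3 + \sqrt{11}, r₂ = - \sqrt{11} - 3.
General solution: h(n) = A·r₁^n + B·r₂^n.
From the initial conditions, A + B = -4 and r₁A + r₂B = 6.
Since r₁ - r₂ = √44: A = (6 - (-4)r₂)/√44 = -2 - \frac{3 \sqrt{11}}{11}, and B = -4 - A = -2 + \frac{3 \sqrt{11}}{11}.
So h(n) = \left(-2 - \frac{3 \sqrt{11}}{11}\right)\left(-3 + \sqrt{11}\right)^n + \left(-2 + \frac{3 \sqrt{11}}{11}\right)\left(- \sqrt{11} - 3\right)^n.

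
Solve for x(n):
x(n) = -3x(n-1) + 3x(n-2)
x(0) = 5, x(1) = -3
Characteristic equation: x² + 3x - 3 = 0.
Discriminant Δ = (-3)² + 4·(3) = 21.
Roots r₁,₂ = (-3 ± √21)/2, so r₁ = - \frac{3}{2} + \frac{\sqrt{21}}{2}, r₂ = - \frac{\sqrt{21}}{2} - \frac{3}{2}.
General solution: x(n) = A·r₁^n + B·r₂^n.
From the initial conditions, A + B = 5 and r₁A + r₂B = -3.
Since r₁ - r₂ = √21: A = (-3 - (5)r₂)/√21 = \frac{3 \sqrt{21}}{14} + \frac{5}{2}, and B = 5 - A = \frac{5}{2} - \frac{3 \sqrt{21}}{14}.
So x(n) = \left(\frac{3 \sqrt{21}}{14} + \frac{5}{2}\right)\left(- \frac{3}{2} + \frac{\sqrt{21}}{2}\right)^n + \left(\frac{5}{2} - \frac{3 \sqrt{21}}{14}\right)\left(- \frac{\sqrt{21}}{2} - \frac{3}{2}\right)^n.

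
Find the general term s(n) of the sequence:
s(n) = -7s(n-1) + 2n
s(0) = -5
First-order linear with linear forcing.
Homogeneous solution: s_h(n) = A·(-7)^n.
Try particular s_p(n) = pn + q. Substituting:
  pn + q = -7(p(n-1) + q) + 2n.
Matching the n-coefficient: p = -7p + 2 ⇒ p = \frac{1}{4}.
Matching constants: q = 7p - 7q ⇒ q = \frac{7}{32}.
General: s(n) = A·(-7)^n + \frac{n}{4} + \frac{7}{32}.
Apply s(0) = -5: A + \frac{7}{32} = -5 ⇒ A = - \frac{167}{32}.
So s(n) = - \frac{167 \left(-7\right)^{n}}{32} + \frac{n}{4} + \frac{7}{32}.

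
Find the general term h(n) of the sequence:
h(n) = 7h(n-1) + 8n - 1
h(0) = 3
First-order linear with linear forcing.
Homogeneous solution: h_h(n) = A·(7)^n.
Try particular h_p(n) = pn + q. Substituting:
  pn + q = 7(p(n-1) + q) + 8n - 1.
Matching the n-coefficient: p = 7p + 8 ⇒ p = - \frac{4}{3}.
Matching constants: q = -7p + 7q - 1 ⇒ q = - \frac{25}{18}.
General: h(n) = A·(7)^n - \frac{4 n}{3} - \frac{25}{18}.
Apply h(0) = 3: A - \frac{25}{18} = 3 ⇒ A = \frac{79}{18}.
So h(n) = \frac{79 \cdot 7^{n}}{18} - \frac{4 n}{3} - \frac{25}{18}.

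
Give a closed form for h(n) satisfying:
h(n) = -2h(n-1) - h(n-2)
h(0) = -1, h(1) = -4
Characteristic equation: x² + 2x + 1 = 0, which is (x - (-1))².
Repeated root r = -1.
General solution: h(n) = (A + Bn)·(-1)^n.
From h(0) = -1: A = -1.
From h(1) = -4: (A + B)·(-1) = -4 ⇒ B = 5.
So h(n) = \left(5 n - 1\right) \cdot (-1)^n.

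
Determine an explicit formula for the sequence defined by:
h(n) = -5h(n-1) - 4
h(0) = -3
First-order linear non-homogeneous.
Homogeneous solution: h_h(n) = A·(-5)^n.
Try constant particular solution h_p = K: K = -5K - 4 ⇒ K = - \frac{2}{3}.
General: h(n) = A·(-5)^n - \frac{2}{3}.
Apply h(0) = -3: A - \frac{2}{3} = -3 ⇒ A = - \frac{7}{3}.
So h(n) = - \frac{7 \left(-5\right)^{n}}{3} - \frac{2}{3}.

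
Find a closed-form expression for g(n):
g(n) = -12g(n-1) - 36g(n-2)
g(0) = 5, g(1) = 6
Characteristic equation: x² + 12x + 36 = 0, which is (x - (-6))².
Repeated root r = -6.
General solution: g(n) = (A + Bn)·(-6)^n.
From g(0) = 5: A = 5.
From g(1) = 6: (A + B)·(-6) = 6 ⇒ B = -6.
So g(n) = \left(5 - 6 n\right) \cdot (-6)^n.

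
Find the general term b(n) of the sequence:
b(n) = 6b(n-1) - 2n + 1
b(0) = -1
First-order linear with linear forcing.
Homogeneous solution: b_h(n) = A·(6)^n.
Try particular b_p(n) = pn + q. Substituting:
  pn + q = 6(p(n-1) + q) - 2n + 1.
Matching the n-coefficient: p = 6p - 2 ⇒ p = \frac{2}{5}.
Matching constants: q = -6p + 6q + 1 ⇒ q = \frac{7}{25}.
General: b(n) = A·(6)^n + \frac{2 n}{5} + \frac{7}{25}.
Apply b(0) = -1: A + \frac{7}{25} = -1 ⇒ A = - \frac{32}{25}.
So b(n) = - \frac{32 \cdot 6^{n}}{25} + \frac{2 n}{5} + \frac{7}{25}.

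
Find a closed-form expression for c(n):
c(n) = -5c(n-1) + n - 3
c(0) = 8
First-order linear with linear forcing.
Homogeneous solution: c_h(n) = A·(-5)^n.
Try particular c_p(n) = pn + q. Substituting:
  pn + q = -5(p(n-1) + q) + n - 3.
Matching the n-coefficient: p = -5p + 1 ⇒ p = \frac{1}{6}.
Matching constants: q = 5p - 5q - 3 ⇒ q = - \frac{13}{36}.
General: c(n) = A·(-5)^n + \frac{n}{6} - \frac{13}{36}.
Apply c(0) = 8: A - \frac{13}{36} = 8 ⇒ A = \frac{301}{36}.
So c(n) = \frac{301 \left(-5\right)^{n}}{36} + \frac{n}{6} - \frac{13}{36}.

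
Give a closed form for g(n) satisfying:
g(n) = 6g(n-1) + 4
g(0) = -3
First-order linear non-homogeneous.
Homogeneous solution: g_h(n) = A·(6)^n.
Try constant particular solution g_p = K: K = 6K + 4 ⇒ K = - \frac{4}{5}.
General: g(n) = A·(6)^n - \frac{4}{5}.
Apply g(0) = -3: A - \frac{4}{5} = -3 ⇒ A = - \frac{11}{5}.
So g(n) = - \frac{11 \cdot 6^{n}}{5} - \frac{4}{5}.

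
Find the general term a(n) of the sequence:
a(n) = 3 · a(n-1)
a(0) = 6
Pure geometric recurrence with ratio 3.
By induction a(n) = a(0) · (3)^n = 6 \cdot 3^{n}.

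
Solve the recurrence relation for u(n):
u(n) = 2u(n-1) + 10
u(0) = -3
First-order linear non-homogeneous.
Homogeneous solution: u_h(n) = A·(2)^n.
Try constant particular solution u_p = K: K = 2K + 10 ⇒ K = -10.
General: u(n) = A·(2)^n - 10.
Apply u(0) = -3: A - 10 = -3 ⇒ A = 7.
So u(n) = 7 \cdot 2^{n} - 10.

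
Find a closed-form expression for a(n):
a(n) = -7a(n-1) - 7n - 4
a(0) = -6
First-order linear with linear forcing.
Homogeneous solution: a_h(n) = A·(-7)^n.
Try particular a_p(n) = pn + q. Substituting:
  pn + q = -7(p(n-1) + q) - 7n - 4.
Matching the n-coefficient: p = -7p - 7 ⇒ p = - \frac{7}{8}.
Matching constants: q = 7p - 7q - 4 ⇒ q = - \frac{81}{64}.
General: a(n) = A·(-7)^n - \frac{7 n}{8} - \frac{81}{64}.
Apply a(0) = -6: A - \frac{81}{64} = -6 ⇒ A = - \frac{303}{64}.
So a(n) = - \frac{303 \left(-7\right)^{n}}{64} - \frac{7 n}{8} - \frac{81}{64}.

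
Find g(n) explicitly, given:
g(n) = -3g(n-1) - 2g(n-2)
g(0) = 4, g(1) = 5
Characteristic equation: x² + 3x + 2 = 0, which factors as (x - (-2))(x - (-1)) = 0.
Roots r₁ = -2, r₂ = -1 (distinct).
General solution: g(n) = A·(-2)^n + B·(-1)^n.
From g(0) = 4: A + B = 4.
From g(1) = 5: -2A - B = 5.
Solving: A = -9, B = 13.
So g(n) = 13 \left(-1\right)^{n} - 9 \left(-2\right)^{n}.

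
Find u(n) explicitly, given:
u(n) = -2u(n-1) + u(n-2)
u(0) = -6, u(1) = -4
Characteristic equation: x² + 2x - 1 = 0.
Discriminant Δ = (-2)² + 4·(1) = 8.
Roots r₁,₂ = (-2 ± √8)/2, so r₁ = -1 + \sqrt{2}, r₂ = - \sqrt{2} - 1.
General solution: u(n) = A·r₁^n + B·r₂^n.
From the initial conditions, A + B = -6 and r₁A + r₂B = -4.
Since r₁ - r₂ = √8: A = (-4 - (-6)r₂)/√8 = - \frac{5 \sqrt{2}}{2} - 3, and B = -6 - A = -3 + \frac{5 \sqrt{2}}{2}.
So u(n) = \left(- \frac{5 \sqrt{2}}{2} - 3\right)\left(-1 + \sqrt{2}\right)^n + \left(-3 + \frac{5 \sqrt{2}}{2}\right)\left(- \sqrt{2} - 1\right)^n.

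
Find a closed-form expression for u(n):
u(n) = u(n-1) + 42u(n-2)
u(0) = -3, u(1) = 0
Characteristic equation: x² - x - 42 = 0, which factors as (x - (7))(x - (-6)) = 0.
Roots r₁ = 7, r₂ = -6 (distinct).
General solution: u(n) = A·(7)^n + B·(-6)^n.
From u(0) = -3: A + B = -3.
From u(1) = 0: 7A - 6B = 0.
Solving: A = - \frac{18}{13}, B = - \frac{21}{13}.
So u(n) = - \frac{21 \left(-6\right)^{n}}{13} - \frac{18 \cdot 7^{n}}{13}.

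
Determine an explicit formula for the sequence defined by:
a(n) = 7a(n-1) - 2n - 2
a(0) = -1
First-order linear with linear forcing.
Homogeneous solution: a_h(n) = A·(7)^n.
Try particular a_p(n) = pn + q. Substituting:
  pn + q = 7(p(n-1) + q) - 2n - 2.
Matching the n-coefficient: p = 7p - 2 ⇒ p = \frac{1}{3}.
Matching constants: q = -7p + 7q - 2 ⇒ q = \frac{13}{18}.
General: a(n) = A·(7)^n + \frac{n}{3} + \frac{13}{18}.
Apply a(0) = -1: A + \frac{13}{18} = -1 ⇒ A = - \frac{31}{18}.
So a(n) = - \frac{31 \cdot 7^{n}}{18} + \frac{n}{3} + \frac{13}{18}.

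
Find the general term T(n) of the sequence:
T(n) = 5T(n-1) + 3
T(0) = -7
First-order linear non-homogeneous.
Homogeneous solution: T_h(n) = A·(5)^n.
Try constant particular solution T_p = K: K = 5K + 3 ⇒ K = - \frac{3}{4}.
General: T(n) = A·(5)^n - \frac{3}{4}.
Apply T(0) = -7: A - \frac{3}{4} = -7 ⇒ A = - \frac{25}{4}.
So T(n) = - \frac{25 \cdot 5^{n}}{4} - \frac{3}{4}.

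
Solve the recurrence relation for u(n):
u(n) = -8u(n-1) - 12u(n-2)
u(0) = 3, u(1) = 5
Characteristic equation: x² + 8x + 12 = 0, which factors as (x - (-2))(x - (-6)) = 0.
Roots r₁ = -2, r₂ = -6 (distinct).
General solution: u(n) = A·(-2)^n + B·(-6)^n.
From u(0) = 3: A + B = 3.
From u(1) = 5: -2A - 6B = 5.
Solving: A = \frac{23}{4}, B = - \frac{11}{4}.
So u(n) = \frac{23 \left(-2\right)^{n}}{4} - \frac{11 \left(-6\right)^{n}}{4}.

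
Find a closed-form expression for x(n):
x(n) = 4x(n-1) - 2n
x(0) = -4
First-order linear with linear forcing.
Homogeneous solution: x_h(n) = A·(4)^n.
Try particular x_p(n) = pn + q. Substituting:
  pn + q = 4(p(n-1) + q) - 2n.
Matching the n-coefficient: p = 4p - 2 ⇒ p = \frac{2}{3}.
Matching constants: q = -4p + 4q ⇒ q = \frac{8}{9}.
General: x(n) = A·(4)^n + \frac{2 n}{3} + \frac{8}{9}.
Apply x(0) = -4: A + \frac{8}{9} = -4 ⇒ A = - \frac{44}{9}.
So x(n) = - \frac{44 \cdot 4^{n}}{9} + \frac{2 n}{3} + \frac{8}{9}.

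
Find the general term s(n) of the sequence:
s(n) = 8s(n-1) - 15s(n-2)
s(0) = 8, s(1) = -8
Characteristic equation: x² - 8x + 15 = 0, which factors as (x - (5))(x - (3)) = 0.
Roots r₁ = 5, r₂ = 3 (distinct).
General solution: s(n) = A·(5)^n + B·(3)^n.
From s(0) = 8: A + B = 8.
From s(1) = -8: 5A + 3B = -8.
Solving: A = -16, B = 24.
So s(n) = 24 \cdot 3^{n} - 16 \cdot 5^{n}.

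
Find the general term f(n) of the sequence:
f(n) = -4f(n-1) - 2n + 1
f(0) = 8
First-order linear with linear forcing.
Homogeneous solution: f_h(n) = A·(-4)^n.
Try particular f_p(n) = pn + q. Substituting:
  pn + q = -4(p(n-1) + q) - 2n + 1.
Matching the n-coefficient: p = -4p - 2 ⇒ p = - \frac{2}{5}.
Matching constants: q = 4p - 4q + 1 ⇒ q = - \frac{3}{25}.
General: f(n) = A·(-4)^n - \frac{2 n}{5} - \frac{3}{25}.
Apply f(0) = 8: A - \frac{3}{25} = 8 ⇒ A = \frac{203}{25}.
So f(n) = \frac{203 \left(-4\right)^{n}}{25} - \frac{2 n}{5} - \frac{3}{25}.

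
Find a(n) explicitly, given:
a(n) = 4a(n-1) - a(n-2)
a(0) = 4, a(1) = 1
Characteristic equation: x² - 4x + 1 = 0.
Discriminant Δ = (4)² + 4·(-1) = 12.
Roots r₁,₂ = (4 ± √12)/2, so r₁ = \sqrt{3} + 2, r₂ = 2 - \sqrt{3}.
General solution: a(n) = A·r₁^n + B·r₂^n.
From the initial conditions, A + B = 4 and r₁A + r₂B = 1.
Since r₁ - r₂ = √12: A = (1 - (4)r₂)/√12 = 2 - \frac{7 \sqrt{3}}{6}, and B = 4 - A = 2 + \frac{7 \sqrt{3}}{6}.
So a(n) = \left(2 - \frac{7 \sqrt{3}}{6}\right)\left(\sqrt{3} + 2\right)^n + \left(2 + \frac{7 \sqrt{3}}{6}\right)\left(2 - \sqrt{3}\right)^n.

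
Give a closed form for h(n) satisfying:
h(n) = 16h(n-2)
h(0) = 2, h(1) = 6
Characteristic equation: x² - 16 = 0, which factors as (x - (-4))(x - (4)) = 0.
Roots r₁ = -4, r₂ = 4 (distinct).
General solution: h(n) = A·(-4)^n + B·(4)^n.
From h(0) = 2: A + B = 2.
From h(1) = 6: -4A + 4B = 6.
Solving: A = \frac{1}{4}, B = \frac{7}{4}.
So h(n) = \frac{\left(-4\right)^{n}}{4} + \frac{7 \cdot 4^{n}}{4}.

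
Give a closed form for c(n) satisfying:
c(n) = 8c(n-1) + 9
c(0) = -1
First-order linear non-homogeneous.
Homogeneous solution: c_h(n) = A·(8)^n.
Try constant particular solution c_p = K: K = 8K + 9 ⇒ K = - \frac{9}{7}.
General: c(n) = A·(8)^n - \frac{9}{7}.
Apply c(0) = -1: A - \frac{9}{7} = -1 ⇒ A = \frac{2}{7}.
So c(n) = \frac{2 \cdot 8^{n}}{7} - \frac{9}{7}.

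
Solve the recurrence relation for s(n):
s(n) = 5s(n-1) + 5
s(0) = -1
First-order linear non-homogeneous.
Homogeneous solution: s_h(n) = A·(5)^n.
Try constant particular solution s_p = K: K = 5K + 5 ⇒ K = - \frac{5}{4}.
General: s(n) = A·(5)^n - \frac{5}{4}.
Apply s(0) = -1: A - \frac{5}{4} = -1 ⇒ A = \frac{1}{4}.
So s(n) = \frac{5^{n}}{4} - \frac{5}{4}.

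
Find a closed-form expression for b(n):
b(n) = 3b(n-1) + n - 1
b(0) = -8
First-order linear with linear forcing.
Homogeneous solution: b_h(n) = A·(3)^n.
Try particular b_p(n) = pn + q. Substituting:
  pn + q = 3(p(n-1) + q) + n - 1.
Matching the n-coefficient: p = 3p + 1 ⇒ p = - \frac{1}{2}.
Matching constants: q = -3p + 3q - 1 ⇒ q = - \frac{1}{4}.
General: b(n) = A·(3)^n - \frac{n}{2} - \frac{1}{4}.
Apply b(0) = -8: A - \frac{1}{4} = -8 ⇒ A = - \frac{31}{4}.
So b(n) = - \frac{31 \cdot 3^{n}}{4} - \frac{n}{2} - \frac{1}{4}.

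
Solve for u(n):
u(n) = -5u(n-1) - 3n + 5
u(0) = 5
First-order linear with linear forcing.
Homogeneous solution: u_h(n) = A·(-5)^n.
Try particular u_p(n) = pn + q. Substituting:
  pn + q = -5(p(n-1) + q) - 3n + 5.
Matching the n-coefficient: p = -5p - 3 ⇒ p = - \frac{1}{2}.
Matching constants: q = 5p - 5q + 5 ⇒ q = \frac{5}{12}.
General: u(n) = A·(-5)^n - \frac{n}{2} + \frac{5}{12}.
Apply u(0) = 5: A + \frac{5}{12} = 5 ⇒ A = \frac{55}{12}.
So u(n) = \frac{55 \left(-5\right)^{n}}{12} - \frac{n}{2} + \frac{5}{12}.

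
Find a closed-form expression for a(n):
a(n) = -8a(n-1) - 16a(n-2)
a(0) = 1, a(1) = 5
Characteristic equation: x² + 8x + 16 = 0, which is (x - (-4))².
Repeated root r = -4.
General solution: a(n) = (A + Bn)·(-4)^n.
From a(0) = 1: A = 1.
From a(1) = 5: (A + B)·(-4) = 5 ⇒ B = - \frac{9}{4}.
So a(n) = \left(1 - \frac{9 n}{4}\right) \cdot (-4)^n.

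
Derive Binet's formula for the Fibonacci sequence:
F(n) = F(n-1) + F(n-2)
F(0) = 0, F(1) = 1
This is the Fibonacci sequence.
Characteristic equation: x² - x - 1 = 0; roots r₁ = \frac{1}{2} + \frac{\sqrt{5}}{2}, r₂ = \frac{1}{2} - \frac{\sqrt{5}}{2}.
General: F(n) = A·r₁^n + B·r₂^n. Solving with F(0)=0, F(1)=1 gives A = \frac{\sqrt{5}}{5}, B = - \frac{\sqrt{5}}{5}.
So F(n) = \frac{2^{- n} \sqrt{5} \left(- \left(1 - \sqrt{5}\right)^{n} + \left(1 + \sqrt{5}\right)^{n}\right)}{5}.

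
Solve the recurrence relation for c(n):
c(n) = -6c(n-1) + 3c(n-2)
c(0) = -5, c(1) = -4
Characteristic equation: x² + 6x - 3 = 0.
Discriminant Δ = (-6)² + 4·(3) = 48.
Roots r₁,₂ = (-6 ± √48)/2, so r₁ = -3 + 2 \sqrt{3}, r₂ = - 2 \sqrt{3} - 3.
General solution: c(n) = A·r₁^n + B·r₂^n.
From the initial conditions, A + B = -5 and r₁A + r₂B = -4.
Since r₁ - r₂ = √48: A = (-4 - (-5)r₂)/√48 = - \frac{19 \sqrt{3}}{12} - \frac{5}{2}, and B = -5 - A = - \frac{5}{2} + \frac{19 \sqrt{3}}{12}.
So c(n) = \left(- \frac{19 \sqrt{3}}{12} - \frac{5}{2}\right)\left(-3 + 2 \sqrt{3}\right)^n + \left(- \frac{5}{2} + \frac{19 \sqrt{3}}{12}\right)\left(- 2 \sqrt{3} - 3\right)^n.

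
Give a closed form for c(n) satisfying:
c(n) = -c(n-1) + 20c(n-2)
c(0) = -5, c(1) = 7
Characteristic equation: x² + x - 20 = 0, which factors as (x - (-5))(x - (4)) = 0.
Roots r₁ = -5, r₂ = 4 (distinct).
General solution: c(n) = A·(-5)^n + B·(4)^n.
From c(0) = -5: A + B = -5.
From c(1) = 7: -5A + 4B = 7.
Solving: A = -3, B = -2.
So c(n) = - 3 \left(-5\right)^{n} - 2 \cdot 4^{n}.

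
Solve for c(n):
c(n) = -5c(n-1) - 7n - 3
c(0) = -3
First-order linear with linear forcing.
Homogeneous solution: c_h(n) = A·(-5)^n.
Try particular c_p(n) = pn + q. Substituting:
  pn + q = -5(p(n-1) + q) - 7n - 3.
Matching the n-coefficient: p = -5p - 7 ⇒ p = - \frac{7}{6}.
Matching constants: q = 5p - 5q - 3 ⇒ q = - \frac{53}{36}.
General: c(n) = A·(-5)^n - \frac{7 n}{6} - \frac{53}{36}.
Apply c(0) = -3: A - \frac{53}{36} = -3 ⇒ A = - \frac{55}{36}.
So c(n) = - \frac{55 \left(-5\right)^{n}}{36} - \frac{7 n}{6} - \frac{53}{36}.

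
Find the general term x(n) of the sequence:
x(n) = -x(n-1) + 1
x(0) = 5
First-order linear non-homogeneous.
Homogeneous solution: x_h(n) = A·(-1)^n.
Try constant particular solution x_p = K: K = -K + 1 ⇒ K = \frac{1}{2}.
General: x(n) = A·(-1)^n + \frac{1}{2}.
Apply x(0) = 5: A + \frac{1}{2} = 5 ⇒ A = \frac{9}{2}.
So x(n) = \frac{9 \left(-1\right)^{n}}{2} + \frac{1}{2}.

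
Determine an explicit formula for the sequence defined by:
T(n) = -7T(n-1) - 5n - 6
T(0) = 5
First-order linear with linear forcing.
Homogeneous solution: T_h(n) = A·(-7)^n.
Try particular T_p(n) = pn + q. Substituting:
  pn + q = -7(p(n-1) + q) - 5n - 6.
Matching the n-coefficient: p = -7p - 5 ⇒ p = - \frac{5}{8}.
Matching constants: q = 7p - 7q - 6 ⇒ q = - \frac{83}{64}.
General: T(n) = A·(-7)^n - \frac{5 n}{8} - \frac{83}{64}.
Apply T(0) = 5: A - \frac{83}{64} = 5 ⇒ A = \frac{403}{64}.
So T(n) = \frac{403 \left(-7\right)^{n}}{64} - \frac{5 n}{8} - \frac{83}{64}.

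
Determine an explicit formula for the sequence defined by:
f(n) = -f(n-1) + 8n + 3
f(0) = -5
First-order linear with linear forcing.
Homogeneous solution: f_h(n) = A·(-1)^n.
Try particular f_p(n) = pn + q. Substituting:
  pn + q = -(p(n-1) + q) + 8n + 3.
Matching the n-coefficient: p = -p + 8 ⇒ p = 4.
Matching constants: q = p - q + 3 ⇒ q = \frac{7}{2}.
General: f(n) = A·(-1)^n + 4 n + \frac{7}{2}.
Apply f(0) = -5: A + \frac{7}{2} = -5 ⇒ A = - \frac{17}{2}.
So f(n) = - \frac{17 \left(-1\right)^{n}}{2} + 4 n + \frac{7}{2}.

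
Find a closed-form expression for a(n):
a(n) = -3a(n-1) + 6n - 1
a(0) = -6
First-order linear with linear forcing.
Homogeneous solution: a_h(n) = A·(-3)^n.
Try particular a_p(n) = pn + q. Substituting:
  pn + q = -3(p(n-1) + q) + 6n - 1.
Matching the n-coefficient: p = -3p + 6 ⇒ p = \frac{3}{2}.
Matching constants: q = 3p - 3q - 1 ⇒ q = \frac{7}{8}.
General: a(n) = A·(-3)^n + \frac{3 n}{2} + \frac{7}{8}.
Apply a(0) = -6: A + \frac{7}{8} = -6 ⇒ A = - \frac{55}{8}.
So a(n) = - \frac{55 \left(-3\right)^{n}}{8} + \frac{3 n}{2} + \frac{7}{8}.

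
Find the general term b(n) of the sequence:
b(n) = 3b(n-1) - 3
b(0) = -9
First-order linear non-homogeneous.
Homogeneous solution: b_h(n) = A·(3)^n.
Try constant particular solution b_p = K: K = 3K - 3 ⇒ K = \frac{3}{2}.
General: b(n) = A·(3)^n + \frac{3}{2}.
Apply b(0) = -9: A + \frac{3}{2} = -9 ⇒ A = - \frac{21}{2}.
So b(n) = \frac{3}{2} - \frac{21 \cdot 3^{n}}{2}.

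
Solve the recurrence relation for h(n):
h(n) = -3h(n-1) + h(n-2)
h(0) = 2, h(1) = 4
Characteristic equation: x² + 3x - 1 = 0.
Discriminant Δ = (-3)² + 4·(1) = 13.
Roots r₁,₂ = (-3 ± √13)/2, so r₁ = - \frac{3}{2} + \frac{\sqrt{13}}{2}, r₂ = - \frac{\sqrt{13}}{2} - \frac{3}{2}.
General solution: h(n) = A·r₁^n + B·r₂^n.
From the initial conditions, A + B = 2 and r₁A + r₂B = 4.
Since r₁ - r₂ = √13: A = (4 - (2)r₂)/√13 = 1 + \frac{7 \sqrt{13}}{13}, and B = 2 - A = 1 - \frac{7 \sqrt{13}}{13}.
So h(n) = \left(1 + \frac{7 \sqrt{13}}{13}\right)\left(- \frac{3}{2} + \frac{\sqrt{13}}{2}\right)^n + \left(1 - \frac{7 \sqrt{13}}{13}\right)\left(- \frac{\sqrt{13}}{2} - \frac{3}{2}\right)^n.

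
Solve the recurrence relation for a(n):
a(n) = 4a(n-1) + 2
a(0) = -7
First-order linear non-homogeneous.
Homogeneous solution: a_h(n) = A·(4)^n.
Try constant particular solution a_p = K: K = 4K + 2 ⇒ K = - \frac{2}{3}.
General: a(n) = A·(4)^n - \frac{2}{3}.
Apply a(0) = -7: A - \frac{2}{3} = -7 ⇒ A = - \frac{19}{3}.
So a(n) = - \frac{19 \cdot 4^{n}}{3} - \frac{2}{3}.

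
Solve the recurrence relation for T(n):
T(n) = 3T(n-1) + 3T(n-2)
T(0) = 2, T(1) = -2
Characteristic equation: x² - 3x - 3 = 0.
Discriminant Δ = (3)² + 4·(3) = 21.
Roots r₁,₂ = (3 ± √21)/2, so r₁ = \frac{3}{2} + \frac{\sqrt{21}}{2}, r₂ = \frac{3}{2} - \frac{\sqrt{21}}{2}.
General solution: T(n) = A·r₁^n + B·r₂^n.
From the initial conditions, A + B = 2 and r₁A + r₂B = -2.
Since r₁ - r₂ = √21: A = (-2 - (2)r₂)/√21 = 1 - \frac{5 \sqrt{21}}{21}, and B = 2 - A = 1 + \frac{5 \sqrt{21}}{21}.
So T(n) = \left(1 - \frac{5 \sqrt{21}}{21}\right)\left(\frac{3}{2} + \frac{\sqrt{21}}{2}\right)^n + \left(1 + \frac{5 \sqrt{21}}{21}\right)\left(\frac{3}{2} - \frac{\sqrt{21}}{2}\right)^n.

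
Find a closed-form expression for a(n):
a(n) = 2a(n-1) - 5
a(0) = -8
First-order linear non-homogeneous.
Homogeneous solution: a_h(n) = A·(2)^n.
Try constant particular solution a_p = K: K = 2K - 5 ⇒ K = 5.
General: a(n) = A·(2)^n + 5.
Apply a(0) = -8: A + 5 = -8 ⇒ A = -13.
So a(n) = 5 - 13 \cdot 2^{n}.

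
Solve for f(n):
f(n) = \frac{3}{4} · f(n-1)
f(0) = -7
Pure geometric recurrence with ratio \frac{3}{4}.
By induction f(n) = f(0) · (\frac{3}{4})^n = - 7 \left(\frac{3}{4}\right)^{n}.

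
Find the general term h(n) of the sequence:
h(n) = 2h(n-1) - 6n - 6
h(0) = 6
First-order linear with linear forcing.
Homogeneous solution: h_h(n) = A·(2)^n.
Try particular h_p(n) = pn + q. Substituting:
  pn + q = 2(p(n-1) + q) - 6n - 6.
Matching the n-coefficient: p = 2p - 6 ⇒ p = 6.
Matching constants: q = -2p + 2q - 6 ⇒ q = 18.
General: h(n) = A·(2)^n + 6 n + 18.
Apply h(0) = 6: A + 18 = 6 ⇒ A = -12.
So h(n) = - 12 \cdot 2^{n} + 6 n + 18.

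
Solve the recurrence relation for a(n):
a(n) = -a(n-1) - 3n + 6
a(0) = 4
First-order linear with linear forcing.
Homogeneous solution: a_h(n) = A·(-1)^n.
Try particular a_p(n) = pn + q. Substituting:
  pn + q = -(p(n-1) + q) - 3n + 6.
Matching the n-coefficient: p = -p - 3 ⇒ p = - \frac{3}{2}.
Matching constants: q = p - q + 6 ⇒ q = \frac{9}{4}.
General: a(n) = A·(-1)^n - \frac{3 n}{2} + \frac{9}{4}.
Apply a(0) = 4: A + \frac{9}{4} = 4 ⇒ A = \frac{7}{4}.
So a(n) = \frac{7 \left(-1\right)^{n}}{4} - \frac{3 n}{2} + \frac{9}{4}.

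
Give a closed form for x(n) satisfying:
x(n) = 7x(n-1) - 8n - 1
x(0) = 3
First-order linear with linear forcing.
Homogeneous solution: x_h(n) = A·(7)^n.
Try particular x_p(n) = pn + q. Substituting:
  pn + q = 7(p(n-1) + q) - 8n - 1.
Matching the n-coefficient: p = 7p - 8 ⇒ p = \frac{4}{3}.
Matching constants: q = -7p + 7q - 1 ⇒ q = \frac{31}{18}.
General: x(n) = A·(7)^n + \frac{4 n}{3} + \frac{31}{18}.
Apply x(0) = 3: A + \frac{31}{18} = 3 ⇒ A = \frac{23}{18}.
So x(n) = \frac{23 \cdot 7^{n}}{18} + \frac{4 n}{3} + \frac{31}{18}.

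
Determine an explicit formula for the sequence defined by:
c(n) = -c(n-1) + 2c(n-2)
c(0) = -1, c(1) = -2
Characteristic equation: x² + x - 2 = 0, which factors as (x - (1))(x - (-2)) = 0.
Roots r₁ = 1, r₂ = -2 (distinct).
General solution: c(n) = A·(1)^n + B·(-2)^n.
From c(0) = -1: A + B = -1.
From c(1) = -2: A - 2B = -2.
Solving: A = - \frac{4}{3}, B = \frac{1}{3}.
So c(n) = \frac{\left(-2\right)^{n}}{3} - \frac{4}{3}.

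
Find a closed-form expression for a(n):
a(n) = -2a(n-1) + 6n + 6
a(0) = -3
First-order linear with linear forcing.
Homogeneous solution: a_h(n) = A·(-2)^n.
Try particular a_p(n) = pn + q. Substituting:
  pn + q = -2(p(n-1) + q) + 6n + 6.
Matching the n-coefficient: p = -2p + 6 ⇒ p = 2.
Matching constants: q = 2p - 2q + 6 ⇒ q = \frac{10}{3}.
General: a(n) = A·(-2)^n + 2 n + \frac{10}{3}.
Apply a(0) = -3: A + \frac{10}{3} = -3 ⇒ A = - \frac{19}{3}.
So a(n) = - \frac{19 \left(-2\right)^{n}}{3} + 2 n + \frac{10}{3}.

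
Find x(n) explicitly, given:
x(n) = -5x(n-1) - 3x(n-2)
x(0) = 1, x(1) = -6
Characteristic equation: x² + 5x + 3 = 0.
Discriminant Δ = (-5)² + 4·(-3) = 13.
Roots r₁,₂ = (-5 ± √13)/2, so r₁ = - \frac{5}{2} + \frac{\sqrt{13}}{2}, r₂ = - \frac{5}{2} - \frac{\sqrt{13}}{2}.
General solution: x(n) = A·r₁^n + B·r₂^n.
From the initial conditions, A + B = 1 and r₁A + r₂B = -6.
Since r₁ - r₂ = √13: A = (-6 - (1)r₂)/√13 = \frac{1}{2} - \frac{7 \sqrt{13}}{26}, and B = 1 - A = \frac{1}{2} + \frac{7 \sqrt{13}}{26}.
So x(n) = \left(\frac{1}{2} - \frac{7 \sqrt{13}}{26}\right)\left(- \frac{5}{2} + \frac{\sqrt{13}}{2}\right)^n + \left(\frac{1}{2} + \frac{7 \sqrt{13}}{26}\right)\left(- \frac{5}{2} - \frac{\sqrt{13}}{2}\right)^n.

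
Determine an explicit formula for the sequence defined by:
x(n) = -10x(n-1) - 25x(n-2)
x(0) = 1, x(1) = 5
Characteristic equation: x² + 10x + 25 = 0, which is (x - (-5))².
Repeated root r = -5.
General solution: x(n) = (A + Bn)·(-5)^n.
From x(0) = 1: A = 1.
From x(1) = 5: (A + B)·(-5) = 5 ⇒ B = -2.
So x(n) = \left(1 - 2 n\right) \cdot (-5)^n.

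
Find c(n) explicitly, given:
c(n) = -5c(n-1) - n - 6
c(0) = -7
First-order linear with linear forcing.
Homogeneous solution: c_h(n) = A·(-5)^n.
Try particular c_p(n) = pn + q. Substituting:
  pn + q = -5(p(n-1) + q) - n - 6.
Matching the n-coefficient: p = -5p - 1 ⇒ p = - \frac{1}{6}.
Matching constants: q = 5p - 5q - 6 ⇒ q = - \frac{41}{36}.
General: c(n) = A·(-5)^n - \frac{n}{6} - \frac{41}{36}.
Apply c(0) = -7: A - \frac{41}{36} = -7 ⇒ A = - \frac{211}{36}.
So c(n) = - \frac{211 \left(-5\right)^{n}}{36} - \frac{n}{6} - \frac{41}{36}.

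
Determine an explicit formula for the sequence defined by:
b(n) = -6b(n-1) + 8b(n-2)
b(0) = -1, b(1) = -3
Characteristic equation: x² + 6x - 8 = 0.
Discriminant Δ = (-6)² + 4·(8) = 68.
Roots r₁,₂ = (-6 ± √68)/2, so r₁ = -3 + \sqrt{17}, r₂ = - \sqrt{17} - 3.
General solution: b(n) = A·r₁^n + B·r₂^n.
From the initial conditions, A + B = -1 and r₁A + r₂B = -3.
Since r₁ - r₂ = √68: A = (-3 - (-1)r₂)/√68 = - \frac{3 \sqrt{17}}{17} - \frac{1}{2}, and B = -1 - A = - \frac{1}{2} + \frac{3 \sqrt{17}}{17}.
So b(n) = \left(- \frac{3 \sqrt{17}}{17} - \frac{1}{2}\right)\left(-3 + \sqrt{17}\right)^n + \left(- \frac{1}{2} + \frac{3 \sqrt{17}}{17}\right)\left(- \sqrt{17} - 3\right)^n.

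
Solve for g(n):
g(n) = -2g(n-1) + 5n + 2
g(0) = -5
First-order linear with linear forcing.
Homogeneous solution: g_h(n) = A·(-2)^n.
Try particular g_p(n) = pn + q. Substituting:
  pn + q = -2(p(n-1) + q) + 5n + 2.
Matching the n-coefficient: p = -2p + 5 ⇒ p = \frac{5}{3}.
Matching constants: q = 2p - 2q + 2 ⇒ q = \frac{16}{9}.
General: g(n) = A·(-2)^n + \frac{5 n}{3} + \frac{16}{9}.
Apply g(0) = -5: A + \frac{16}{9} = -5 ⇒ A = - \frac{61}{9}.
So g(n) = - \frac{61 \left(-2\right)^{n}}{9} + \frac{5 n}{3} + \frac{16}{9}.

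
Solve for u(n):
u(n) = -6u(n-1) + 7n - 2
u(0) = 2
First-order linear with linear forcing.
Homogeneous solution: u_h(n) = A·(-6)^n.
Try particular u_p(n) = pn + q. Substituting:
  pn + q = -6(p(n-1) + q) + 7n - 2.
Matching the n-coefficient: p = -6p + 7 ⇒ p = 1.
Matching constants: q = 6p - 6q - 2 ⇒ q = \frac{4}{7}.
General: u(n) = A·(-6)^n + n + \frac{4}{7}.
Apply u(0) = 2: A + \frac{4}{7} = 2 ⇒ A = \frac{10}{7}.
So u(n) = \frac{10 \left(-6\right)^{n}}{7} + n + \frac{4}{7}.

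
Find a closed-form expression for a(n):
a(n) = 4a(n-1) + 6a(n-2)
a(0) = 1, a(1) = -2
Characteristic equation: x² - 4x - 6 = 0.
Discriminant Δ = (4)² + 4·(6) = 40.
Roots r₁,₂ = (4 ± √40)/2, so r₁ = 2 + \sqrt{10}, r₂ = 2 - \sqrt{10}.
General solution: a(n) = A·r₁^n + B·r₂^n.
From the initial conditions, A + B = 1 and r₁A + r₂B = -2.
Since r₁ - r₂ = √40: A = (-2 - (1)r₂)/√40 = \frac{1}{2} - \frac{\sqrt{10}}{5}, and B = 1 - A = \frac{1}{2} + \frac{\sqrt{10}}{5}.
So a(n) = \left(\frac{1}{2} - \frac{\sqrt{10}}{5}\right)\left(2 + \sqrt{10}\right)^n + \left(\frac{1}{2} + \frac{\sqrt{10}}{5}\right)\left(2 - \sqrt{10}\right)^n.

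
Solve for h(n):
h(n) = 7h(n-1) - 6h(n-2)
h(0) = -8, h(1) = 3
Characteristic equation: x² - 7x + 6 = 0, which factors as (x - (6))(x - (1)) = 0.
Roots r₁ = 6, r₂ = 1 (distinct).
General solution: h(n) = A·(6)^n + B·(1)^n.
From h(0) = -8: A + B = -8.
From h(1) = 3: 6A + B = 3.
Solving: A = \frac{11}{5}, B = - \frac{51}{5}.
So h(n) = \frac{11 \cdot 6^{n}}{5} - \frac{51}{5}.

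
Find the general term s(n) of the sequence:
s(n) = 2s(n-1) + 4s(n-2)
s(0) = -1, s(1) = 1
Characteristic equation: x² - 2x - 4 = 0.
Discriminant Δ = (2)² + 4·(4) = 20.
Roots r₁,₂ = (2 ± √20)/2, so r₁ = 1 + \sqrt{5}, r₂ = 1 - \sqrt{5}.
General solution: s(n) = A·r₁^n + B·r₂^n.
From the initial conditions, A + B = -1 and r₁A + r₂B = 1.
Since r₁ - r₂ = √20: A = (1 - (-1)r₂)/√20 = - \frac{1}{2} + \frac{\sqrt{5}}{5}, and B = -1 - A = - \frac{1}{2} - \frac{\sqrt{5}}{5}.
So s(n) = \left(- \frac{1}{2} + \frac{\sqrt{5}}{5}\right)\left(1 + \sqrt{5}\right)^n + \left(- \frac{1}{2} - \frac{\sqrt{5}}{5}\right)\left(1 - \sqrt{5}\right)^n.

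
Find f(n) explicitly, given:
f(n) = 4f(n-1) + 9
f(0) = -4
First-order linear non-homogeneous.
Homogeneous solution: f_h(n) = A·(4)^n.
Try constant particular solution f_p = K: K = 4K + 9 ⇒ K = -3.
General: f(n) = A·(4)^n - 3.
Apply f(0) = -4: A - 3 = -4 ⇒ A = -1.
So f(n) = - 4^{n} - 3.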